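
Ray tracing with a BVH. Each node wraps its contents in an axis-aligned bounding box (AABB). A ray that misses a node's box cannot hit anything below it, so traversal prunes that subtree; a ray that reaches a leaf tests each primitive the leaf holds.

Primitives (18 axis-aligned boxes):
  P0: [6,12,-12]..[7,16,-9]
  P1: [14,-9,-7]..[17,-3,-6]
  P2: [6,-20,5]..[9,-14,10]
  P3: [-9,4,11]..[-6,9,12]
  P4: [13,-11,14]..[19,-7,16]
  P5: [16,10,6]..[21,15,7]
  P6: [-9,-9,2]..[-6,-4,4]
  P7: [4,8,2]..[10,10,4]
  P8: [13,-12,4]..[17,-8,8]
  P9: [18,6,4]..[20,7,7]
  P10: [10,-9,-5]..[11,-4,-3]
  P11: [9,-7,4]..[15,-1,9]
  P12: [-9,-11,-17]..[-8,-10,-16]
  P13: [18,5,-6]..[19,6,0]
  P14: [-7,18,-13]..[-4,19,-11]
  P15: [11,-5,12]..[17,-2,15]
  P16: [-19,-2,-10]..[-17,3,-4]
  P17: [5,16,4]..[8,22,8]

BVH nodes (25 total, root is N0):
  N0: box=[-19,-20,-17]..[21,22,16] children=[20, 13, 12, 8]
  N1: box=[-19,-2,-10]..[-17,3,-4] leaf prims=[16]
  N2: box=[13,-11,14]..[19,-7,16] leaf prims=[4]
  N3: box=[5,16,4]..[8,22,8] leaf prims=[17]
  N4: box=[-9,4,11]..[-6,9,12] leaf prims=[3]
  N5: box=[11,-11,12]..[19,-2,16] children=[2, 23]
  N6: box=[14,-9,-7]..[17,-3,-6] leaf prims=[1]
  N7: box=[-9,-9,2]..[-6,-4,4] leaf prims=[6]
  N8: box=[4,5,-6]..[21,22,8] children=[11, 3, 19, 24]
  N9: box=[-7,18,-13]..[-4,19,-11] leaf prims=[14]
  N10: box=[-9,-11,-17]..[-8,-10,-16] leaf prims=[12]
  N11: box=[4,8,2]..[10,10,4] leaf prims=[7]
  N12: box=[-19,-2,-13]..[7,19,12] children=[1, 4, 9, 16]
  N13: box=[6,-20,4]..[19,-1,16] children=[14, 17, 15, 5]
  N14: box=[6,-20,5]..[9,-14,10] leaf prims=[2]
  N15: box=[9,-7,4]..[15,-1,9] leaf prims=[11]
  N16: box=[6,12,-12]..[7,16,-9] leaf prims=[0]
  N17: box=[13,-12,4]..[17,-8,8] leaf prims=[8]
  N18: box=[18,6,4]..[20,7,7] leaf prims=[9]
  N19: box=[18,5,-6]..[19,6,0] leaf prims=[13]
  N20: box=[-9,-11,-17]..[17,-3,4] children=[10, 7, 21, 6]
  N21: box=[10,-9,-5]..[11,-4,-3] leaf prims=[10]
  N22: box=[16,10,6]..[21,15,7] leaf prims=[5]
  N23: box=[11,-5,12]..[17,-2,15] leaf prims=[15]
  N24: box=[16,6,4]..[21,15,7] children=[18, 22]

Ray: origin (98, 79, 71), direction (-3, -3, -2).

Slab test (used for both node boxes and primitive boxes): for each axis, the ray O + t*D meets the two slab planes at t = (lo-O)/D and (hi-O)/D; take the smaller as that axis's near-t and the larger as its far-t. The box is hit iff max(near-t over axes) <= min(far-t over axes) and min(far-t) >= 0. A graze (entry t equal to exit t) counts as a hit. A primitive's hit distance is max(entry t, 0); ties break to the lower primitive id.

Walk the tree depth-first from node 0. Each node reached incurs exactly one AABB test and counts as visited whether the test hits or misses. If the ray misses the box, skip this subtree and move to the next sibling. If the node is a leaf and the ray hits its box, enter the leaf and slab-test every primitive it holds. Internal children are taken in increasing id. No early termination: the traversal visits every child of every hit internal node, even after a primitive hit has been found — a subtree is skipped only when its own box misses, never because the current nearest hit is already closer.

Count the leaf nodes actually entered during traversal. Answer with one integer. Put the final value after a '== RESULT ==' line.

Traverse from the root:
N0 x:[77/3,39] y:[19,33] z:[55/2,44] -> hit [55/2,33], descend [8, 12, 13, 20]
  N8 x:[77/3,94/3] y:[19,74/3] z:[63/2,77/2] -> miss, prune
  N12 x:[91/3,39] y:[20,27] z:[59/2,42] -> miss, prune
  N13 x:[79/3,92/3] y:[80/3,33] z:[55/2,67/2] -> hit [55/2,92/3], descend [5, 14, 15, 17]
    N5 x:[79/3,29] y:[27,30] z:[55/2,59/2] -> hit [55/2,29], descend [2, 23]
      N2 x:[79/3,85/3] y:[86/3,30] z:[55/2,57/2] -> miss, prune
      N23 x:[27,29] y:[27,28] z:[28,59/2] -> hit [28,28] leaf, test {P15@t=28}
    N14 x:[89/3,92/3] y:[31,33] z:[61/2,33] -> miss, prune
    N15 x:[83/3,89/3] y:[80/3,86/3] z:[31,67/2] -> miss, prune
    N17 x:[27,85/3] y:[29,91/3] z:[63/2,67/2] -> miss, prune
  N20 x:[27,107/3] y:[82/3,30] z:[67/2,44] -> miss, prune

Visited [0, 8, 12, 13, 5, 2, 23, 14, 15, 17, 20]. Tests: 11 box, 1 leaf. Nearest: P15.

== RESULT ==
1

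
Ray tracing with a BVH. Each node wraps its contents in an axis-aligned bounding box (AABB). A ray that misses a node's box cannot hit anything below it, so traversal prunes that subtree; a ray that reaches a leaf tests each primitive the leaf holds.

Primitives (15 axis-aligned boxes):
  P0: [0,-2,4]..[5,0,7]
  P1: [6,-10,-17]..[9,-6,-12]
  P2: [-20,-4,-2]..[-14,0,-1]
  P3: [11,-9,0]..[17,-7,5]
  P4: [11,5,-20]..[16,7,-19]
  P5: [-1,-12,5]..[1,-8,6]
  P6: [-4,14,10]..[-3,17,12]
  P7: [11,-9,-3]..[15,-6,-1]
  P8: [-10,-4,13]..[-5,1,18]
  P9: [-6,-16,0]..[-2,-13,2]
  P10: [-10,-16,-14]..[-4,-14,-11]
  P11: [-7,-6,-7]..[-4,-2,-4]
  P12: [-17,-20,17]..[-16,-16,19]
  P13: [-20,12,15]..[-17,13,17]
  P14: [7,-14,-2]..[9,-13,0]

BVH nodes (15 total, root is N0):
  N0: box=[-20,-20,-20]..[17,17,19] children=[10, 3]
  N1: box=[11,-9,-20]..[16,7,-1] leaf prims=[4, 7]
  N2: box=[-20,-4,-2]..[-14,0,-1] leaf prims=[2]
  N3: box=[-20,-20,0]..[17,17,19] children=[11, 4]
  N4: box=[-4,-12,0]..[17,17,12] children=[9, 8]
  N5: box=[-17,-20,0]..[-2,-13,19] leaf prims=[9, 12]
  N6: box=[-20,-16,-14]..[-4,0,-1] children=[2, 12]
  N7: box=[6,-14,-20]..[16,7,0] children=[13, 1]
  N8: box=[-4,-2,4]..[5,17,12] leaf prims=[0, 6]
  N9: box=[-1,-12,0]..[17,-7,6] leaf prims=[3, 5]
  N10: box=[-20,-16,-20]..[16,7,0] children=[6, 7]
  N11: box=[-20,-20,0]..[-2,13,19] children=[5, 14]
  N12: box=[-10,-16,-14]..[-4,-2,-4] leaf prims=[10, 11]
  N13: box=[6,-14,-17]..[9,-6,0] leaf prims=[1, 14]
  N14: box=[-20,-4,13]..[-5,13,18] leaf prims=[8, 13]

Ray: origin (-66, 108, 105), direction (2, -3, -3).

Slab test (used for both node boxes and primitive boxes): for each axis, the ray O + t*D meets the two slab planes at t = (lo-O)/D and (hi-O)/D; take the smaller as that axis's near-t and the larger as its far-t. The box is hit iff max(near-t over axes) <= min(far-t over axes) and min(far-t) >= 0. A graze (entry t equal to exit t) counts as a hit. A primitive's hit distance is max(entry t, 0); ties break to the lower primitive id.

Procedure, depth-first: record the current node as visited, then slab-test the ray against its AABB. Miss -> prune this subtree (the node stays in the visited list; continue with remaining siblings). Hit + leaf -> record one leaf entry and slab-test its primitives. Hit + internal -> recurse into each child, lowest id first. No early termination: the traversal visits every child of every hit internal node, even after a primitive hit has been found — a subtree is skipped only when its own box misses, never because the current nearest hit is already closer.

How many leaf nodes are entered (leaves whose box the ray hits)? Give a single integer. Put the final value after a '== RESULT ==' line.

Trace the traversal:
N0 x:[23,83/2] y:[91/3,128/3] z:[86/3,125/3] -> hit [91/3,83/2], descend [3, 10]
  N3 x:[23,83/2] y:[91/3,128/3] z:[86/3,35] -> hit [91/3,35], descend [4, 11]
    N4 x:[31,83/2] y:[91/3,40] z:[31,35] -> hit [31,35], descend [8, 9]
      N8 x:[31,71/2] y:[91/3,110/3] z:[31,101/3] -> hit [31,101/3] leaf, test {P0(miss), P6@t=31}
      N9 x:[65/2,83/2] y:[115/3,40] z:[33,35] -> miss, prune
    N11 x:[23,32] y:[95/3,128/3] z:[86/3,35] -> hit [95/3,32], descend [5, 14]
      N5 x:[49/2,32] y:[121/3,128/3] z:[86/3,35] -> miss, prune
      N14 x:[23,61/2] y:[95/3,112/3] z:[29,92/3] -> miss, prune
  N10 x:[23,41] y:[101/3,124/3] z:[35,125/3] -> hit [35,41], descend [6, 7]
    N6 x:[23,31] y:[36,124/3] z:[106/3,119/3] -> miss, prune
    N7 x:[36,41] y:[101/3,122/3] z:[35,125/3] -> hit [36,122/3], descend [1, 13]
      N1 x:[77/2,41] y:[101/3,39] z:[106/3,125/3] -> hit [77/2,39] leaf, test {P4(miss), P7(miss)}
      N13 x:[36,75/2] y:[38,122/3] z:[35,122/3] -> miss, prune

Summary -> nodes [0, 3, 4, 8, 9, 11, 5, 14, 10, 6, 7, 1, 13]; box-tests=13; leaf-entries=2; first=P6

== RESULT ==
2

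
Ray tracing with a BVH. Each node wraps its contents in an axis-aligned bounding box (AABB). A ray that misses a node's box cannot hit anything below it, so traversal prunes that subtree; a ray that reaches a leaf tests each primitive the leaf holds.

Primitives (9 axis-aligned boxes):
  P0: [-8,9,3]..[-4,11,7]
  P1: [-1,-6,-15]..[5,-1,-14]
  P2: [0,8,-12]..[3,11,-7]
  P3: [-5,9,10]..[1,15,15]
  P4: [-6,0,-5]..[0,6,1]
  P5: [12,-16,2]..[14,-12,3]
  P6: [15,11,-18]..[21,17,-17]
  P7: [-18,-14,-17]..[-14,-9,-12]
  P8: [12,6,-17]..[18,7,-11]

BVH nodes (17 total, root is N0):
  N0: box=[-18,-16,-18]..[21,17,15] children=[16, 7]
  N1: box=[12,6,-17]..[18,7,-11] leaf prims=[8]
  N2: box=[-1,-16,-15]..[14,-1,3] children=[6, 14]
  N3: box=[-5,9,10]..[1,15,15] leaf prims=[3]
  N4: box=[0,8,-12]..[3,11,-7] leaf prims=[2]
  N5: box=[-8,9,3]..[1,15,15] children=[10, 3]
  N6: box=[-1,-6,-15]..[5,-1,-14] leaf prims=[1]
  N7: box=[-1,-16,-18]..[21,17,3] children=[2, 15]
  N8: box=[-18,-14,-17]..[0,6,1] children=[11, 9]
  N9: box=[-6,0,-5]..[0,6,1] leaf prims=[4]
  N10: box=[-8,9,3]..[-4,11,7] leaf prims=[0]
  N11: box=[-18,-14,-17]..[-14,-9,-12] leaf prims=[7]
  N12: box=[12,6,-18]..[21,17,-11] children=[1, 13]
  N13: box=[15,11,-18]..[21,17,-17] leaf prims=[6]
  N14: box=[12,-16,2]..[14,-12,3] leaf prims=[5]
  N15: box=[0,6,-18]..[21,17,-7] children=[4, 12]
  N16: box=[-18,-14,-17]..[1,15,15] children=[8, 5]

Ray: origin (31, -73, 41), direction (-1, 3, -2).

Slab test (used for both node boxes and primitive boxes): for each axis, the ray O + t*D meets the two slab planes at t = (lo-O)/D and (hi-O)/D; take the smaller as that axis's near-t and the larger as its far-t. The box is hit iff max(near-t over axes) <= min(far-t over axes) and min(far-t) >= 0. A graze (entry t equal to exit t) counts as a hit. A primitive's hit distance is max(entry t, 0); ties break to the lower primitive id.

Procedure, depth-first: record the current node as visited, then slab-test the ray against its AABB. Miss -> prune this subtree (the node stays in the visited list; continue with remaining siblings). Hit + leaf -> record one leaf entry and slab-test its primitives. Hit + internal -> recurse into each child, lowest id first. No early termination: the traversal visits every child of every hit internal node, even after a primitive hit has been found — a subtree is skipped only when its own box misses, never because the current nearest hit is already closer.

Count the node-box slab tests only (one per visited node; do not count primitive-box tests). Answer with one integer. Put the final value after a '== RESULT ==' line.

Trace the traversal:
N0 x:[10,49] y:[19,30] z:[13,59/2] -> hit [19,59/2], descend [7, 16]
  N7 x:[10,32] y:[19,30] z:[19,59/2] -> hit [19,59/2], descend [2, 15]
    N2 x:[17,32] y:[19,24] z:[19,28] -> hit [19,24], descend [6, 14]
      N6 x:[26,32] y:[67/3,24] z:[55/2,28] -> miss, prune
      N14 x:[17,19] y:[19,61/3] z:[19,39/2] -> hit [19,19] leaf, test {P5@t=19}
    N15 x:[10,31] y:[79/3,30] z:[24,59/2] -> hit [79/3,59/2], descend [4, 12]
      N4 x:[28,31] y:[27,28] z:[24,53/2] -> miss, prune
      N12 x:[10,19] y:[79/3,30] z:[26,59/2] -> miss, prune
  N16 x:[30,49] y:[59/3,88/3] z:[13,29] -> miss, prune

Visited [0, 7, 2, 6, 14, 15, 4, 12, 16]. Tests: 9 box, 1 leaf. Nearest: P5.

== RESULT ==
9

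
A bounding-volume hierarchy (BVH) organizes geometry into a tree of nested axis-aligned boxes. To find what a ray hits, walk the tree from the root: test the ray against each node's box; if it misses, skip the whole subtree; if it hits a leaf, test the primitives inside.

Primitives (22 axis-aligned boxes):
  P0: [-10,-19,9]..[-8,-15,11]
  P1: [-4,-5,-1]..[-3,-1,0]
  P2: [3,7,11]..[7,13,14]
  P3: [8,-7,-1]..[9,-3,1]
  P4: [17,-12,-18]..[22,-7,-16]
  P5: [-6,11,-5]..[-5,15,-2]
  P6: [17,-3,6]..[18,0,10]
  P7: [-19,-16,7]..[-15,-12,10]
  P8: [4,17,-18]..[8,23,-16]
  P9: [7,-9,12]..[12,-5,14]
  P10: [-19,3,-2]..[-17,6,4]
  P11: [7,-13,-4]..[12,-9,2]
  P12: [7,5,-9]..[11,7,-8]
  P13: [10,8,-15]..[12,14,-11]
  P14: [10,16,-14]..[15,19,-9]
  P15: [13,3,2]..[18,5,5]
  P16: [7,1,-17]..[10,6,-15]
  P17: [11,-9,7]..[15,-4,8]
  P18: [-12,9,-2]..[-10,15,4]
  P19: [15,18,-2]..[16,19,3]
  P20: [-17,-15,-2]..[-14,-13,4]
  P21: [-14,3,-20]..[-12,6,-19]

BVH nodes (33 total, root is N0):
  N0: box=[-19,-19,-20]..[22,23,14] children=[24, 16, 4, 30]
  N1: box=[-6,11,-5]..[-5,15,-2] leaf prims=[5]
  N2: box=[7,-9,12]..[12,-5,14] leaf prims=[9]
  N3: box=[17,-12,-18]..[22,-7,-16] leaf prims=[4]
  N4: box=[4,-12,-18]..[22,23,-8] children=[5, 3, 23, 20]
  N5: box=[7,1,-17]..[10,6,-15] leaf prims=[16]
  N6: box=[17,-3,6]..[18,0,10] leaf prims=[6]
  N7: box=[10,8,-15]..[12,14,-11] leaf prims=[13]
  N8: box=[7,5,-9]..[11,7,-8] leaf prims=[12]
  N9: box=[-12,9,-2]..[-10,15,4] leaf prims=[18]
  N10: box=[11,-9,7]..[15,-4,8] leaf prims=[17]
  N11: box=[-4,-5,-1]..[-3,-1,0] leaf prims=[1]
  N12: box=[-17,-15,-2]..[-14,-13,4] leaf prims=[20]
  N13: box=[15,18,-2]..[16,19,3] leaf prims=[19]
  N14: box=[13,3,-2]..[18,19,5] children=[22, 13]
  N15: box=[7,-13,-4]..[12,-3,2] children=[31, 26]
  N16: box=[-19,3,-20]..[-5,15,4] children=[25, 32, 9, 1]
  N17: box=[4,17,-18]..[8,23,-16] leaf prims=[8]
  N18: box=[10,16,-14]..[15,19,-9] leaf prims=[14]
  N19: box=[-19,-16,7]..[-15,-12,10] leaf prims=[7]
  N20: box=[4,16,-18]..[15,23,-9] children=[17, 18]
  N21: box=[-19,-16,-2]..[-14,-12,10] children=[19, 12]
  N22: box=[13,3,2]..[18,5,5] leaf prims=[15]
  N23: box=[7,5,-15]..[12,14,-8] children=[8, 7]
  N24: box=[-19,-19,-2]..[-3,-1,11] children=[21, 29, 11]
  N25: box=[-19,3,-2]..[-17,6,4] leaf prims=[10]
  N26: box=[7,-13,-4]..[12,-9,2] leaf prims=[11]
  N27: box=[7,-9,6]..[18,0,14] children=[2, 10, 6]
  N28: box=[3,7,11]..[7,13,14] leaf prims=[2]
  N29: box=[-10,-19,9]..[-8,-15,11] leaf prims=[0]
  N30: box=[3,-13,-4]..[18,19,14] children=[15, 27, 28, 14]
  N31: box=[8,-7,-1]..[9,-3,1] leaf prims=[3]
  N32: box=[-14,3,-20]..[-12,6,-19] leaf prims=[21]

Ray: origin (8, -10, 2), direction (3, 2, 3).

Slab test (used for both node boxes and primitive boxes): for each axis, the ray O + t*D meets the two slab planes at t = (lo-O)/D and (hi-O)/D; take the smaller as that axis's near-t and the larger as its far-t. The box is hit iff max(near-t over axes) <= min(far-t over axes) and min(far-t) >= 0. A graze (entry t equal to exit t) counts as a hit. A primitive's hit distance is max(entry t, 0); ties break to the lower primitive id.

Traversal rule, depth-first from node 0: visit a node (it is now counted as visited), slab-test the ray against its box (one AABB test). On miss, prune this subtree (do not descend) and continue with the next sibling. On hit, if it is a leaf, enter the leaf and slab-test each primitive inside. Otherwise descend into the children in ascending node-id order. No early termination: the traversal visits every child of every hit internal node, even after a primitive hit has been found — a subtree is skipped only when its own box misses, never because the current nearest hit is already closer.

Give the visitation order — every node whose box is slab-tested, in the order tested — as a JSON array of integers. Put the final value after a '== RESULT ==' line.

Trace the traversal:
N0 x:[-9,14/3] y:[-9/2,33/2] z:[-22/3,4] -> hit [-9/2,4], descend [4, 16, 24, 30]
  N4 x:[-4/3,14/3] y:[-1,33/2] z:[-20/3,-10/3] -> miss, prune
  N16 x:[-9,-13/3] y:[13/2,25/2] z:[-22/3,2/3] -> miss, prune
  N24 x:[-9,-11/3] y:[-9/2,9/2] z:[-4/3,3] -> miss, prune
  N30 x:[-5/3,10/3] y:[-3/2,29/2] z:[-2,4] -> hit [-3/2,10/3], descend [14, 15, 27, 28]
    N14 x:[5/3,10/3] y:[13/2,29/2] z:[-4/3,1] -> miss, prune
    N15 x:[-1/3,4/3] y:[-3/2,7/2] z:[-2,0] -> hit [-1/3,0], descend [26, 31]
      N26 x:[-1/3,4/3] y:[-3/2,1/2] z:[-2,0] -> hit [-1/3,0] leaf, test {P11@t=0}
      N31 x:[0,1/3] y:[3/2,7/2] z:[-1,-1/3] -> miss, prune
    N27 x:[-1/3,10/3] y:[1/2,5] z:[4/3,4] -> hit [4/3,10/3], descend [2, 6, 10]
      N2 x:[-1/3,4/3] y:[1/2,5/2] z:[10/3,4] -> miss, prune
      N6 x:[3,10/3] y:[7/2,5] z:[4/3,8/3] -> miss, prune
      N10 x:[1,7/3] y:[1/2,3] z:[5/3,2] -> hit [5/3,2] leaf, test {P17@t=5/3}
    N28 x:[-5/3,-1/3] y:[17/2,23/2] z:[3,4] -> miss, prune

Summary -> nodes [0, 4, 16, 24, 30, 14, 15, 26, 31, 27, 2, 6, 10, 28]; box-tests=14; leaf-entries=2; first=P11

== RESULT ==
[0, 4, 16, 24, 30, 14, 15, 26, 31, 27, 2, 6, 10, 28]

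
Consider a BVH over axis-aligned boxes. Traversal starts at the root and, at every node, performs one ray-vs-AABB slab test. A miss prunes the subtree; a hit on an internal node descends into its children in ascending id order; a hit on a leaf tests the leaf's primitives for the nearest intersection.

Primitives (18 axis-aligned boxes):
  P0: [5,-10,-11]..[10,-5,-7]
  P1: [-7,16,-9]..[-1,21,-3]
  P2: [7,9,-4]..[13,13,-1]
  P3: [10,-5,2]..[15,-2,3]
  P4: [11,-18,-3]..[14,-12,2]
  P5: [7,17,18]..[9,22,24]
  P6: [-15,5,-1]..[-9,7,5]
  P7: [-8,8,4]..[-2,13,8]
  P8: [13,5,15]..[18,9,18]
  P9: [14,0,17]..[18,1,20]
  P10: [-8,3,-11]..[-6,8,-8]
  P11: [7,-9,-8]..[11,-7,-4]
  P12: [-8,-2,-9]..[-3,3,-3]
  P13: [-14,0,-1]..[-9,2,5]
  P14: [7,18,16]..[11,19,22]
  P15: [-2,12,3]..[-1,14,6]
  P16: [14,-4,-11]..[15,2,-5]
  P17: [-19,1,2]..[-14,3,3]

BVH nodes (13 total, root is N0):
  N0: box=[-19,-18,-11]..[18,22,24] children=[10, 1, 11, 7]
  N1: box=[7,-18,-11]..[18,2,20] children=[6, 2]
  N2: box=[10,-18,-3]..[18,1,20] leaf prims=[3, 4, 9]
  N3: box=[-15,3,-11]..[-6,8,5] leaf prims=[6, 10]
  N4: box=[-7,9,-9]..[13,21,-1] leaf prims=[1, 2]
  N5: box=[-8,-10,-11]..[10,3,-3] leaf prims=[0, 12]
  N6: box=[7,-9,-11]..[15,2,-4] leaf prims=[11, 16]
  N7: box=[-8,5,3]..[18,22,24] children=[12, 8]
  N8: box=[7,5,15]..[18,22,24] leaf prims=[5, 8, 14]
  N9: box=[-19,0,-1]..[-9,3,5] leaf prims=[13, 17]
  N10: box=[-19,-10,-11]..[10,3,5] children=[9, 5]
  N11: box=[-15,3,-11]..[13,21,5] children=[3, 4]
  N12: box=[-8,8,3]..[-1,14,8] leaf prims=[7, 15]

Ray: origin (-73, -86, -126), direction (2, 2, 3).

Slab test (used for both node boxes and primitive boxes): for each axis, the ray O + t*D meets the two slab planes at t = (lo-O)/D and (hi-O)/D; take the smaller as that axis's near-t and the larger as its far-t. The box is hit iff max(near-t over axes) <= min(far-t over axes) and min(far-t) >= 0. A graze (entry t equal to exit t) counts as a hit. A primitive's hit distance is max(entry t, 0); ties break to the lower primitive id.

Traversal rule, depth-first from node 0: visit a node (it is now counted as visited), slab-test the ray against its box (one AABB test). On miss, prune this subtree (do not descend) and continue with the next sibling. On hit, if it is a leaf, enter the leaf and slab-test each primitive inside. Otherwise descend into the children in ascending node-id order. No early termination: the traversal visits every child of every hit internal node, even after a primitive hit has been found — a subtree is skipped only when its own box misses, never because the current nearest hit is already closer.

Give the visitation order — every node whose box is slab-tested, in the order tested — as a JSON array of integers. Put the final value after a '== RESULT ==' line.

Traverse from the root:
N0 x:[27,91/2] y:[34,54] z:[115/3,50] -> hit [115/3,91/2], descend [1, 7, 10, 11]
  N1 x:[40,91/2] y:[34,44] z:[115/3,146/3] -> hit [40,44], descend [2, 6]
    N2 x:[83/2,91/2] y:[34,87/2] z:[41,146/3] -> hit [83/2,87/2] leaf, test {P3(miss), P4(miss), P9(miss)}
    N6 x:[40,44] y:[77/2,44] z:[115/3,122/3] -> hit [40,122/3] leaf, test {P11(miss), P16(miss)}
  N7 x:[65/2,91/2] y:[91/2,54] z:[43,50] -> hit [91/2,91/2], descend [8, 12]
    N8 x:[40,91/2] y:[91/2,54] z:[47,50] -> miss, prune
    N12 x:[65/2,36] y:[47,50] z:[43,134/3] -> miss, prune
  N10 x:[27,83/2] y:[38,89/2] z:[115/3,131/3] -> hit [115/3,83/2], descend [5, 9]
    N5 x:[65/2,83/2] y:[38,89/2] z:[115/3,41] -> hit [115/3,41] leaf, test {P0@t=39, P12(miss)}
    N9 x:[27,32] y:[43,89/2] z:[125/3,131/3] -> miss, prune
  N11 x:[29,43] y:[89/2,107/2] z:[115/3,131/3] -> miss, prune

11 AABB tests over nodes [0, 1, 2, 6, 7, 8, 12, 10, 5, 9, 11]; 3 leaves entered; closest P0.

== RESULT ==
[0, 1, 2, 6, 7, 8, 12, 10, 5, 9, 11]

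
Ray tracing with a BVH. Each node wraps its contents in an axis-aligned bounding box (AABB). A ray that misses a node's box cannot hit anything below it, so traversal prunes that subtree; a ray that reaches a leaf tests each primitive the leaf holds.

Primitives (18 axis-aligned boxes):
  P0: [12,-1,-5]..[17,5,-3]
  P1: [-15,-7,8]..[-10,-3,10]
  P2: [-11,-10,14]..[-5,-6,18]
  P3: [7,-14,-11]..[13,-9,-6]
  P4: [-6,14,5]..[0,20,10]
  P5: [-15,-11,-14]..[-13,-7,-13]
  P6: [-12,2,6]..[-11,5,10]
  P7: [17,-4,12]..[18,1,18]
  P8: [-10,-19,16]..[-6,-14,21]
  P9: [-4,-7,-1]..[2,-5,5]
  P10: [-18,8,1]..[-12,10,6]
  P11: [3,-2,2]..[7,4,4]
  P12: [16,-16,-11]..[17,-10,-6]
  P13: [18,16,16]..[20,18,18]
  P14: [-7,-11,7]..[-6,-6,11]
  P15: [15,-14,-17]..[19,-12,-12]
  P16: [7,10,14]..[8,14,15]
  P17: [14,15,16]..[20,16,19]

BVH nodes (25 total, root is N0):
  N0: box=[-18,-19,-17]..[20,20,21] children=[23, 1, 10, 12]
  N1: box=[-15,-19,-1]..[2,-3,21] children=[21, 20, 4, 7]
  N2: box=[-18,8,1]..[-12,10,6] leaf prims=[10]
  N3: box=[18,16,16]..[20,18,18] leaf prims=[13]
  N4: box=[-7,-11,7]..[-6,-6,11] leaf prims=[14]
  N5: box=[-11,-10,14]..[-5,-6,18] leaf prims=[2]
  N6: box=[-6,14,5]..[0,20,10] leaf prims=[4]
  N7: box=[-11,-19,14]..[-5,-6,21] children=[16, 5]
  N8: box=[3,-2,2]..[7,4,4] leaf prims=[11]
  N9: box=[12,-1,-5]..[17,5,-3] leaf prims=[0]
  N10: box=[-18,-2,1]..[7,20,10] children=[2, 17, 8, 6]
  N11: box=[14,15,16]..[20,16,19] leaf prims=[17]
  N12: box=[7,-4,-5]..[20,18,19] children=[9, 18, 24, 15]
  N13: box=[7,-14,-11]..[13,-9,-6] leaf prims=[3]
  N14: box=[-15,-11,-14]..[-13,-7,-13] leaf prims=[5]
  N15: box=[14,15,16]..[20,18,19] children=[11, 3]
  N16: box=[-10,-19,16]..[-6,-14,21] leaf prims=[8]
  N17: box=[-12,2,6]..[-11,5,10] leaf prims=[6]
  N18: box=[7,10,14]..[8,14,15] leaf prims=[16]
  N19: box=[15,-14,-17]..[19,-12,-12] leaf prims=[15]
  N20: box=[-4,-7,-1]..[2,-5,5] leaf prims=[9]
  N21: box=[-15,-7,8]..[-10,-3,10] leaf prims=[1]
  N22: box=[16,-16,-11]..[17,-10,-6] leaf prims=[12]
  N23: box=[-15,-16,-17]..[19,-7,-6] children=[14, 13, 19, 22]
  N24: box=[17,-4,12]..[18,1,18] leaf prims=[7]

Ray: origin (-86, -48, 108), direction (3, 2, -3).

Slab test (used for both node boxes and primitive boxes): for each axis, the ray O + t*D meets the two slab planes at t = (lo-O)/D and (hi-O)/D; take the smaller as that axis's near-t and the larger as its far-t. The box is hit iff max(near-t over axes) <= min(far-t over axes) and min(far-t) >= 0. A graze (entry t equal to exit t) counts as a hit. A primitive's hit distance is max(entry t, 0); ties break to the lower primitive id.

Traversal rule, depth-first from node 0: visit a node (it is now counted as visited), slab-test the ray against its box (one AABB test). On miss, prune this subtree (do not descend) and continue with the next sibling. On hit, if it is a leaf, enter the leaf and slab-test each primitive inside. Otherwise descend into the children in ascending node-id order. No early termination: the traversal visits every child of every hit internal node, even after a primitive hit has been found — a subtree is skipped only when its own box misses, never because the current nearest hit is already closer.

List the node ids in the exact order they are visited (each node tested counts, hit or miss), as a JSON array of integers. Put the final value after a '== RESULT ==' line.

Traverse from the root:
N0 x:[68/3,106/3] y:[29/2,34] z:[29,125/3] -> hit [29,34], descend [1, 10, 12, 23]
  N1 x:[71/3,88/3] y:[29/2,45/2] z:[29,109/3] -> miss, prune
  N10 x:[68/3,31] y:[23,34] z:[98/3,107/3] -> miss, prune
  N12 x:[31,106/3] y:[22,33] z:[89/3,113/3] -> hit [31,33], descend [9, 15, 18, 24]
    N9 x:[98/3,103/3] y:[47/2,53/2] z:[37,113/3] -> miss, prune
    N15 x:[100/3,106/3] y:[63/2,33] z:[89/3,92/3] -> miss, prune
    N18 x:[31,94/3] y:[29,31] z:[31,94/3] -> hit [31,31] leaf, test {P16@t=31}
    N24 x:[103/3,104/3] y:[22,49/2] z:[30,32] -> miss, prune
  N23 x:[71/3,35] y:[16,41/2] z:[38,125/3] -> miss, prune

order=[0, 1, 10, 12, 9, 15, 18, 24, 23]  |boxes|=9  |leaves|=1  hit=P16

== RESULT ==
[0, 1, 10, 12, 9, 15, 18, 24, 23]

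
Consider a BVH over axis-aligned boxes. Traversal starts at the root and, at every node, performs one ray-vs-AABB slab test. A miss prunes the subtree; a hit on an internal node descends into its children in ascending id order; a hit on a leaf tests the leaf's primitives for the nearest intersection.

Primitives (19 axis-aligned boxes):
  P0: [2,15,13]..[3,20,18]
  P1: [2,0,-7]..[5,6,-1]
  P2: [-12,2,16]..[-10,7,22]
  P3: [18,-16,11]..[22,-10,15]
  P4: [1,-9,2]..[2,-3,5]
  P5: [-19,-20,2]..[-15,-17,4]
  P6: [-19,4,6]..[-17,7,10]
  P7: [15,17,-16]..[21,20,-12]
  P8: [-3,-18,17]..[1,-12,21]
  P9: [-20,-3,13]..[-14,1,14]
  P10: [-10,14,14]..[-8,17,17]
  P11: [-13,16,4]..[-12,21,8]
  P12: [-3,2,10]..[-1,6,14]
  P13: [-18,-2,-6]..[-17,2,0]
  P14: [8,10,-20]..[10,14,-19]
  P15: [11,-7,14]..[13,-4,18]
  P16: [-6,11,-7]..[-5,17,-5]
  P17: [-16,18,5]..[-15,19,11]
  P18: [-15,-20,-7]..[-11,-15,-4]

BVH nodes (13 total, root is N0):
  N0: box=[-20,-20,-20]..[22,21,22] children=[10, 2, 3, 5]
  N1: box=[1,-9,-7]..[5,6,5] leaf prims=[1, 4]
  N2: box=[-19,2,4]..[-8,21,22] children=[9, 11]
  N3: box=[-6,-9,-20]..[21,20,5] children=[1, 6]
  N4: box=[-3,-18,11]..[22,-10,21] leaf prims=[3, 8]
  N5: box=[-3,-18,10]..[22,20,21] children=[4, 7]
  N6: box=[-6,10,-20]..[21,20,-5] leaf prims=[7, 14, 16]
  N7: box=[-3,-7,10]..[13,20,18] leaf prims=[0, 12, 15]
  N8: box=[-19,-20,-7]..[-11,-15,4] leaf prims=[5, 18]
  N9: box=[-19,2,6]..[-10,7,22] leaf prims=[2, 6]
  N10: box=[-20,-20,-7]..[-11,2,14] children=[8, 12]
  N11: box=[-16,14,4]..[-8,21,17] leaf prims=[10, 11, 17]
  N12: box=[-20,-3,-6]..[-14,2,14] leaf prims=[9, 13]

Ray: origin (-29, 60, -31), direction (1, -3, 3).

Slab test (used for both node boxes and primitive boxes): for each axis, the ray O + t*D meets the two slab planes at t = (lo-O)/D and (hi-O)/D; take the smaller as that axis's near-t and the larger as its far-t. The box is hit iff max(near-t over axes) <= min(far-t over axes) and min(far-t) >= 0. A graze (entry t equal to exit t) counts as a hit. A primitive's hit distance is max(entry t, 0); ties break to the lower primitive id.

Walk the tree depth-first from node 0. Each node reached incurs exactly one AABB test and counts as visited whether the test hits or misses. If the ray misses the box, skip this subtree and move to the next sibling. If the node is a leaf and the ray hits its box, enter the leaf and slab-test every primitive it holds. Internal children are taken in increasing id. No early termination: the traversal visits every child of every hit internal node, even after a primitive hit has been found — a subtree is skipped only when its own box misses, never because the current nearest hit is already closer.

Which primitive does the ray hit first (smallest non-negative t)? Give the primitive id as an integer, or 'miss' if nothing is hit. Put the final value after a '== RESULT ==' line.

Traverse from the root:
N0 x:[9,51] y:[13,80/3] z:[11/3,53/3] -> hit [13,53/3], descend [2, 3, 5, 10]
  N2 x:[10,21] y:[13,58/3] z:[35/3,53/3] -> hit [13,53/3], descend [9, 11]
    N9 x:[10,19] y:[53/3,58/3] z:[37/3,53/3] -> hit [53/3,53/3] leaf, test {P2@t=53/3, P6(miss)}
    N11 x:[13,21] y:[13,46/3] z:[35/3,16] -> hit [13,46/3] leaf, test {P10(miss), P11(miss), P17@t=41/3}
  N3 x:[23,50] y:[40/3,23] z:[11/3,12] -> miss, prune
  N5 x:[26,51] y:[40/3,26] z:[41/3,52/3] -> miss, prune
  N10 x:[9,18] y:[58/3,80/3] z:[8,15] -> miss, prune

Visited [0, 2, 9, 11, 3, 5, 10]. Tests: 7 box, 2 leaf. Nearest: P17.

== RESULT ==
17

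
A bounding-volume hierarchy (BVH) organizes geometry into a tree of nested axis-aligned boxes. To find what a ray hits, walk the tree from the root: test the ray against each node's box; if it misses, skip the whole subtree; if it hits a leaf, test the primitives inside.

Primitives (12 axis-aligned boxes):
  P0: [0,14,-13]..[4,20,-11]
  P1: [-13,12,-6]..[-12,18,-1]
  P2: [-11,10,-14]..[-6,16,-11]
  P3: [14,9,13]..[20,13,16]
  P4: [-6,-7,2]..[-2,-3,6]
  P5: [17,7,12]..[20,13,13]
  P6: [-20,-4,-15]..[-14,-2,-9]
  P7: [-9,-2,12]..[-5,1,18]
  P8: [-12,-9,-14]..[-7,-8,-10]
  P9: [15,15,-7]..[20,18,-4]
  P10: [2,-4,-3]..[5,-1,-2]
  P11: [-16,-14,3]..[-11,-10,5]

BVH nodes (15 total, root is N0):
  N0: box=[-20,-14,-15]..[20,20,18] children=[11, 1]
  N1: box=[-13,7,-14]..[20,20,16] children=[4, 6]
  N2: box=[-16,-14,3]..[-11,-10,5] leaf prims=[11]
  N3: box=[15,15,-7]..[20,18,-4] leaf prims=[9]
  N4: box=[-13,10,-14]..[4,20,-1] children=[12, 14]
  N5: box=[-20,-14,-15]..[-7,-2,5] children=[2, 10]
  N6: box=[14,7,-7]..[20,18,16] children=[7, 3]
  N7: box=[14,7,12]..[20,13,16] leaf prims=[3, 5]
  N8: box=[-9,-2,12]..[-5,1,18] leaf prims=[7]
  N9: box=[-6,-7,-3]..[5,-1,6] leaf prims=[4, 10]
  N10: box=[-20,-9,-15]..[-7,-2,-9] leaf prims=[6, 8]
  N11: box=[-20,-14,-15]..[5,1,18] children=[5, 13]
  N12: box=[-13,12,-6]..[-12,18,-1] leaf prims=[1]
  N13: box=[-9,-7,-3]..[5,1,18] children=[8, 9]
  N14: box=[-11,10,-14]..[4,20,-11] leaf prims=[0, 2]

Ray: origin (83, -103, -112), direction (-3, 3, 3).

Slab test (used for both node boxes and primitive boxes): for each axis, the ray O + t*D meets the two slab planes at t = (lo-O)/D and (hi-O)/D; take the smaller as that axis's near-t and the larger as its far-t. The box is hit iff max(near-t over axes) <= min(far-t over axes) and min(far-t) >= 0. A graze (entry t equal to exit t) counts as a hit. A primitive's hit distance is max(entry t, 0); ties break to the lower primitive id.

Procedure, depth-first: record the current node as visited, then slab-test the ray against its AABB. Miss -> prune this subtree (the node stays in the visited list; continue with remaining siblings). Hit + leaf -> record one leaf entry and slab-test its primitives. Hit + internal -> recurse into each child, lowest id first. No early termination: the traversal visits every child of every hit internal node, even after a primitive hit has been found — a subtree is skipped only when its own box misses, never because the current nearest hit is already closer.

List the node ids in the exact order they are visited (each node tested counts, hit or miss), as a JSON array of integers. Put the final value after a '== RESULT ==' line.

Walk:
N0 x:[21,103/3] y:[89/3,41] z:[97/3,130/3] -> hit [97/3,103/3], descend [1, 11]
  N1 x:[21,32] y:[110/3,41] z:[98/3,128/3] -> miss, prune
  N11 x:[26,103/3] y:[89/3,104/3] z:[97/3,130/3] -> hit [97/3,103/3], descend [5, 13]
    N5 x:[30,103/3] y:[89/3,101/3] z:[97/3,39] -> hit [97/3,101/3], descend [2, 10]
      N2 x:[94/3,33] y:[89/3,31] z:[115/3,39] -> miss, prune
      N10 x:[30,103/3] y:[94/3,101/3] z:[97/3,103/3] -> hit [97/3,101/3] leaf, test {P6@t=33, P8(miss)}
    N13 x:[26,92/3] y:[32,104/3] z:[109/3,130/3] -> miss, prune

order=[0, 1, 11, 5, 2, 10, 13]  |boxes|=7  |leaves|=1  hit=P6

== RESULT ==
[0, 1, 11, 5, 2, 10, 13]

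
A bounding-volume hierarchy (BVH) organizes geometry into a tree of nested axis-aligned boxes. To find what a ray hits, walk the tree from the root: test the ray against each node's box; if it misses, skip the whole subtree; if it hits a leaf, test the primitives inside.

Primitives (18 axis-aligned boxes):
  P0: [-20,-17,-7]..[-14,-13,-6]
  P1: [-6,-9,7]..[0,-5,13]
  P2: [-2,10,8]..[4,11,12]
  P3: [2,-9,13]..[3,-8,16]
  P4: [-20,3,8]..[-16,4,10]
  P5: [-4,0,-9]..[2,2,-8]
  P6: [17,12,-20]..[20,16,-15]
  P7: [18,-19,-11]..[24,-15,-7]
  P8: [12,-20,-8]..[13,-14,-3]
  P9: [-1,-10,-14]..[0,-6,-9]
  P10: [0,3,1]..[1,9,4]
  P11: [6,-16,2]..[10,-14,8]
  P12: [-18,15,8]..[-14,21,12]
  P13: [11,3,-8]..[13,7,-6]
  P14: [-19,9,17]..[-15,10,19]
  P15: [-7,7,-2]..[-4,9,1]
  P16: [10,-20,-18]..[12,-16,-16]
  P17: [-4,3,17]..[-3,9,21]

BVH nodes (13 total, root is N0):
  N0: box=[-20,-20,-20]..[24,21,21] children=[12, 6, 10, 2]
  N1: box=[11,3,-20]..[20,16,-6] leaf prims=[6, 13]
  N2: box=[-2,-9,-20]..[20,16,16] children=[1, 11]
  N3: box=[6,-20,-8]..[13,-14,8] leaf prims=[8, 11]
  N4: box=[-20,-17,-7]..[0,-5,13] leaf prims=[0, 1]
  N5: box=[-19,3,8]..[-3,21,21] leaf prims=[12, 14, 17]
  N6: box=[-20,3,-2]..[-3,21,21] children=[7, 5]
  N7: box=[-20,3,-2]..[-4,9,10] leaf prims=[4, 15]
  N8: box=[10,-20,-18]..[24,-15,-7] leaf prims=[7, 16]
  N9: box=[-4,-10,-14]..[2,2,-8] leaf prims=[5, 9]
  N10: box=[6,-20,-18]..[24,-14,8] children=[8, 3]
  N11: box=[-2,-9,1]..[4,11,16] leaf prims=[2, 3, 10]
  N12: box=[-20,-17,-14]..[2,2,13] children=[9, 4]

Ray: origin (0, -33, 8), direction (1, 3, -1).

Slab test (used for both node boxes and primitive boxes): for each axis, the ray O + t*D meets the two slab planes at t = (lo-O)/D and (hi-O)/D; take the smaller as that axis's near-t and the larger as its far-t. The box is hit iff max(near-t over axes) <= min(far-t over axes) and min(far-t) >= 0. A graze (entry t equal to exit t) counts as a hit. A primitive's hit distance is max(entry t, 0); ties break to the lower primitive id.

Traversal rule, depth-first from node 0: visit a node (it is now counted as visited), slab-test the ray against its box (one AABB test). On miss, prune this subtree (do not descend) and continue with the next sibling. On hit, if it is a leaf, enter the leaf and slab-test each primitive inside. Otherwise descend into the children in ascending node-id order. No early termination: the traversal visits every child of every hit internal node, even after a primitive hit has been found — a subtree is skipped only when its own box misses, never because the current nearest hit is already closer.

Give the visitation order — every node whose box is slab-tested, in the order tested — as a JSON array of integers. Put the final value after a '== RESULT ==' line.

Walk:
N0 x:[-20,24] y:[13/3,18] z:[-13,28] -> hit [13/3,18], descend [2, 6, 10, 12]
  N2 x:[-2,20] y:[8,49/3] z:[-8,28] -> hit [8,49/3], descend [1, 11]
    N1 x:[11,20] y:[12,49/3] z:[14,28] -> hit [14,49/3] leaf, test {P6(miss), P13(miss)}
    N11 x:[-2,4] y:[8,44/3] z:[-8,7] -> miss, prune
  N6 x:[-20,-3] y:[12,18] z:[-13,10] -> miss, prune
  N10 x:[6,24] y:[13/3,19/3] z:[0,26] -> hit [6,19/3], descend [3, 8]
    N3 x:[6,13] y:[13/3,19/3] z:[0,16] -> hit [6,19/3] leaf, test {P8(miss), P11@t=6}
    N8 x:[10,24] y:[13/3,6] z:[15,26] -> miss, prune
  N12 x:[-20,2] y:[16/3,35/3] z:[-5,22] -> miss, prune

Visited [0, 2, 1, 11, 6, 10, 3, 8, 12]. Tests: 9 box, 2 leaf. Nearest: P11.

== RESULT ==
[0, 2, 1, 11, 6, 10, 3, 8, 12]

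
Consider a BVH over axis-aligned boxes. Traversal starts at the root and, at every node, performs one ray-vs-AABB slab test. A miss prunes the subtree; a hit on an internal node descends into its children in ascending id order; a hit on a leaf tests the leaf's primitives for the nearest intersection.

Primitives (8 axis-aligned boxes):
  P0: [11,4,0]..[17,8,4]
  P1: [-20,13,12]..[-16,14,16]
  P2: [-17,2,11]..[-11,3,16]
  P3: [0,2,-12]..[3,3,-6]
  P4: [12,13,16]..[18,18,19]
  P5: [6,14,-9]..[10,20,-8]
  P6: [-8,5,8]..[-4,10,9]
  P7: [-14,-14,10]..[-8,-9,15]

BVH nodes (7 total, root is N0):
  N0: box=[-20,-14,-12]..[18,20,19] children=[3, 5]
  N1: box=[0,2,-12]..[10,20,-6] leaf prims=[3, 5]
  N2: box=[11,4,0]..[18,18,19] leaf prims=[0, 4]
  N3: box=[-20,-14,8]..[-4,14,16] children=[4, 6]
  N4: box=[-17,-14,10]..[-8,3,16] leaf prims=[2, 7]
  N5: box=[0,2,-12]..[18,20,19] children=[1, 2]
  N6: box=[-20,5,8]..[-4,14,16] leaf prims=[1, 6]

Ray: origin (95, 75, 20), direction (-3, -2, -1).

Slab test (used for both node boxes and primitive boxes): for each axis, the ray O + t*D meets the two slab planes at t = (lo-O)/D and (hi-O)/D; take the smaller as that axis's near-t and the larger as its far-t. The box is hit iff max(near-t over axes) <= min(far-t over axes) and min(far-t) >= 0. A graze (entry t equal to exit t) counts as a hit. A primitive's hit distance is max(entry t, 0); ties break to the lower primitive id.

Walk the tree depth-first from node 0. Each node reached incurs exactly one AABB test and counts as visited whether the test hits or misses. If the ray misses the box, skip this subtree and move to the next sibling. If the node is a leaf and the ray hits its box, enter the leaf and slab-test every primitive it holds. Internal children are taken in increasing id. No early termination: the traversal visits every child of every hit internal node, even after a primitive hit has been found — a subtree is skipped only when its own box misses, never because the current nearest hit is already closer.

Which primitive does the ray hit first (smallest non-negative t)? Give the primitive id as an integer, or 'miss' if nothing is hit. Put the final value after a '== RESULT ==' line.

Trace the traversal:
N0 x:[77/3,115/3] y:[55/2,89/2] z:[1,32] -> hit [55/2,32], descend [3, 5]
  N3 x:[33,115/3] y:[61/2,89/2] z:[4,12] -> miss, prune
  N5 x:[77/3,95/3] y:[55/2,73/2] z:[1,32] -> hit [55/2,95/3], descend [1, 2]
    N1 x:[85/3,95/3] y:[55/2,73/2] z:[26,32] -> hit [85/3,95/3] leaf, test {P3(miss), P5@t=85/3}
    N2 x:[77/3,28] y:[57/2,71/2] z:[1,20] -> miss, prune

Summary -> nodes [0, 3, 5, 1, 2]; box-tests=5; leaf-entries=1; first=P5

== RESULT ==
5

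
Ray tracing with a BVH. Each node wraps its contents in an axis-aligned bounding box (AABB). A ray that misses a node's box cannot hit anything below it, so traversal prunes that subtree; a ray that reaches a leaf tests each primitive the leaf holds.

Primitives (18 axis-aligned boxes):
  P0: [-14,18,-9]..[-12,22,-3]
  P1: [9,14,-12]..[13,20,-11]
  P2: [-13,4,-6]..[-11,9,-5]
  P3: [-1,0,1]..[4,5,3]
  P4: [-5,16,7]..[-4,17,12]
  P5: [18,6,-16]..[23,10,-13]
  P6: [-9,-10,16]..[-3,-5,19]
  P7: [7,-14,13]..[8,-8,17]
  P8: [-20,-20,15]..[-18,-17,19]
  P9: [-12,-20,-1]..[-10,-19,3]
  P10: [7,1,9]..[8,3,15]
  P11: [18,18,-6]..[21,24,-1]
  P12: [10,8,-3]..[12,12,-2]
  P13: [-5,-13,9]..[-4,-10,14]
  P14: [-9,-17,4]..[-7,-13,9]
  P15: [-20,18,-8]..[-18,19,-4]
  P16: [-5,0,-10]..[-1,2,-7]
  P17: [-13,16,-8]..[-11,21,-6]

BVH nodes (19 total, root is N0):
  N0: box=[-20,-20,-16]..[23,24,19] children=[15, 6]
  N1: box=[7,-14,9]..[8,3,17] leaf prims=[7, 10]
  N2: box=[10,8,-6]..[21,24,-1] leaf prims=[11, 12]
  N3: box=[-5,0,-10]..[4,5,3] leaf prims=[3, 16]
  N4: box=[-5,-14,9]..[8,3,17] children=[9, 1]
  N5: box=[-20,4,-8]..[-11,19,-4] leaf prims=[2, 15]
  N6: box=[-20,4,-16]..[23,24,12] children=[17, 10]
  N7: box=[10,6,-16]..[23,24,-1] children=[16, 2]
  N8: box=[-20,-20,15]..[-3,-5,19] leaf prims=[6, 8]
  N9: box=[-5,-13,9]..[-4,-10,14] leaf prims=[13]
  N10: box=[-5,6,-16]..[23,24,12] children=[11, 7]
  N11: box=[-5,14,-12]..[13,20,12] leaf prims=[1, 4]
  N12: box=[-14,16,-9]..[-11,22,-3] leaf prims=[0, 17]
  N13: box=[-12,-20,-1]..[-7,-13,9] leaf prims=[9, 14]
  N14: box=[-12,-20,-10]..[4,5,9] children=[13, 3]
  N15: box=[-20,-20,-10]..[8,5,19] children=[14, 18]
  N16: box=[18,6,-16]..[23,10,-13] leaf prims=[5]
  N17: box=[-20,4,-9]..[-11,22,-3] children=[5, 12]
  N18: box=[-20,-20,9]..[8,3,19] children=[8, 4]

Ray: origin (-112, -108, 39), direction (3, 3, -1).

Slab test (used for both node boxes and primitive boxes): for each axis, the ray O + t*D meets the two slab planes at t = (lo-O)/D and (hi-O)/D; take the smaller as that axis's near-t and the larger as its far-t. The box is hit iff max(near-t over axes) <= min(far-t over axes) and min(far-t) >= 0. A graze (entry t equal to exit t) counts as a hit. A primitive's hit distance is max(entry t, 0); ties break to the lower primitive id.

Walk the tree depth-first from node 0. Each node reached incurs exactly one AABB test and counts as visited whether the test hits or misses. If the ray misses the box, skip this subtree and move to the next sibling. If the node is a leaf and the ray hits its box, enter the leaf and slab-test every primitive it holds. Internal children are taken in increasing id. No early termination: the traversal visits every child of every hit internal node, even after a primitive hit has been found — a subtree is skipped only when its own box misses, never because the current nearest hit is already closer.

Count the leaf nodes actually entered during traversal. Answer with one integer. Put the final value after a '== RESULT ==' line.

Trace the traversal:
N0 x:[92/3,45] y:[88/3,44] z:[20,55] -> hit [92/3,44], descend [6, 15]
  N6 x:[92/3,45] y:[112/3,44] z:[27,55] -> hit [112/3,44], descend [10, 17]
    N10 x:[107/3,45] y:[38,44] z:[27,55] -> hit [38,44], descend [7, 11]
      N7 x:[122/3,45] y:[38,44] z:[40,55] -> hit [122/3,44], descend [2, 16]
        N2 x:[122/3,133/3] y:[116/3,44] z:[40,45] -> hit [122/3,44] leaf, test {P11@t=130/3, P12(miss)}
        N16 x:[130/3,45] y:[38,118/3] z:[52,55] -> miss, prune
      N11 x:[107/3,125/3] y:[122/3,128/3] z:[27,51] -> hit [122/3,125/3] leaf, test {P1(miss), P4(miss)}
    N17 x:[92/3,101/3] y:[112/3,130/3] z:[42,48] -> miss, prune
  N15 x:[92/3,40] y:[88/3,113/3] z:[20,49] -> hit [92/3,113/3], descend [14, 18]
    N14 x:[100/3,116/3] y:[88/3,113/3] z:[30,49] -> hit [100/3,113/3], descend [3, 13]
      N3 x:[107/3,116/3] y:[36,113/3] z:[36,49] -> hit [36,113/3] leaf, test {P3@t=37, P16(miss)}
      N13 x:[100/3,35] y:[88/3,95/3] z:[30,40] -> miss, prune
    N18 x:[92/3,40] y:[88/3,37] z:[20,30] -> miss, prune

Summary -> nodes [0, 6, 10, 7, 2, 16, 11, 17, 15, 14, 3, 13, 18]; box-tests=13; leaf-entries=3; first=P3

== RESULT ==
3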